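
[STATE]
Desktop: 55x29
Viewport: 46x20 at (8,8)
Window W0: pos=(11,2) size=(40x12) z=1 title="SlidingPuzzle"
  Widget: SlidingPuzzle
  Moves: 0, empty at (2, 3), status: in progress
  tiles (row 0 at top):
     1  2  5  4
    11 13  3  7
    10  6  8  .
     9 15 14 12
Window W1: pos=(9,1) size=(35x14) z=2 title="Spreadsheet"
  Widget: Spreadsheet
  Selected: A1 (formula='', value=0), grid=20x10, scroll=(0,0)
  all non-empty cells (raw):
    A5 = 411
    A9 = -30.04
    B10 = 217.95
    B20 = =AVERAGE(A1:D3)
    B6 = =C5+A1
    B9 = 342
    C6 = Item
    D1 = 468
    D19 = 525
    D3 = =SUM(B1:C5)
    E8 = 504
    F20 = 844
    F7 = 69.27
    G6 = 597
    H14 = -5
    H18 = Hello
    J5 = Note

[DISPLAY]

 ┃  2        0       0       0     ┃      ┃   
 ┃  3        0       0       0     ┃      ┃   
 ┃  4        0       0       0     ┃      ┃   
 ┃  5      411       0       0     ┃      ┃   
 ┃  6        0       0Item         ┃      ┃   
 ┃  7        0       0       0     ┃━━━━━━┛   
 ┗━━━━━━━━━━━━━━━━━━━━━━━━━━━━━━━━━┛          
                                              
                                              
                                              
                                              
                                              
                                              
                                              
                                              
                                              
                                              
                                              
                                              
                                              


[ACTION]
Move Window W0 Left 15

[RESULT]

1┃  2        0       0       0     ┃          
─┃  3        0       0       0     ┃          
 ┃  4        0       0       0     ┃          
─┃  5      411       0       0     ┃          
1┃  6        0       0Item         ┃          
━┃  7        0       0       0     ┃          
 ┗━━━━━━━━━━━━━━━━━━━━━━━━━━━━━━━━━┛          
                                              
                                              
                                              
                                              
                                              
                                              
                                              
                                              
                                              
                                              
                                              
                                              
                                              


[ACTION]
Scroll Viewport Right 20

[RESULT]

┃  2        0       0       0     ┃           
┃  3        0       0       0     ┃           
┃  4        0       0       0     ┃           
┃  5      411       0       0     ┃           
┃  6        0       0Item         ┃           
┃  7        0       0       0     ┃           
┗━━━━━━━━━━━━━━━━━━━━━━━━━━━━━━━━━┛           
                                              
                                              
                                              
                                              
                                              
                                              
                                              
                                              
                                              
                                              
                                              
                                              
                                              


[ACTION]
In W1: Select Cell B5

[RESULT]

┃  2        0       0       0     ┃           
┃  3        0       0       0     ┃           
┃  4        0       0       0     ┃           
┃  5      411     [0]       0     ┃           
┃  6        0       0Item         ┃           
┃  7        0       0       0     ┃           
┗━━━━━━━━━━━━━━━━━━━━━━━━━━━━━━━━━┛           
                                              
                                              
                                              
                                              
                                              
                                              
                                              
                                              
                                              
                                              
                                              
                                              
                                              


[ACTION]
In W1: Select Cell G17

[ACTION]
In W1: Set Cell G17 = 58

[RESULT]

┃  2        0       0       0     ┃           
┃  3        0       0       0     ┃           
┃  4        0       0       0     ┃           
┃  5      411       0       0     ┃           
┃  6        0       0Item         ┃           
┃  7        0       0       0     ┃           
┗━━━━━━━━━━━━━━━━━━━━━━━━━━━━━━━━━┛           
                                              
                                              
                                              
                                              
                                              
                                              
                                              
                                              
                                              
                                              
                                              
                                              
                                              


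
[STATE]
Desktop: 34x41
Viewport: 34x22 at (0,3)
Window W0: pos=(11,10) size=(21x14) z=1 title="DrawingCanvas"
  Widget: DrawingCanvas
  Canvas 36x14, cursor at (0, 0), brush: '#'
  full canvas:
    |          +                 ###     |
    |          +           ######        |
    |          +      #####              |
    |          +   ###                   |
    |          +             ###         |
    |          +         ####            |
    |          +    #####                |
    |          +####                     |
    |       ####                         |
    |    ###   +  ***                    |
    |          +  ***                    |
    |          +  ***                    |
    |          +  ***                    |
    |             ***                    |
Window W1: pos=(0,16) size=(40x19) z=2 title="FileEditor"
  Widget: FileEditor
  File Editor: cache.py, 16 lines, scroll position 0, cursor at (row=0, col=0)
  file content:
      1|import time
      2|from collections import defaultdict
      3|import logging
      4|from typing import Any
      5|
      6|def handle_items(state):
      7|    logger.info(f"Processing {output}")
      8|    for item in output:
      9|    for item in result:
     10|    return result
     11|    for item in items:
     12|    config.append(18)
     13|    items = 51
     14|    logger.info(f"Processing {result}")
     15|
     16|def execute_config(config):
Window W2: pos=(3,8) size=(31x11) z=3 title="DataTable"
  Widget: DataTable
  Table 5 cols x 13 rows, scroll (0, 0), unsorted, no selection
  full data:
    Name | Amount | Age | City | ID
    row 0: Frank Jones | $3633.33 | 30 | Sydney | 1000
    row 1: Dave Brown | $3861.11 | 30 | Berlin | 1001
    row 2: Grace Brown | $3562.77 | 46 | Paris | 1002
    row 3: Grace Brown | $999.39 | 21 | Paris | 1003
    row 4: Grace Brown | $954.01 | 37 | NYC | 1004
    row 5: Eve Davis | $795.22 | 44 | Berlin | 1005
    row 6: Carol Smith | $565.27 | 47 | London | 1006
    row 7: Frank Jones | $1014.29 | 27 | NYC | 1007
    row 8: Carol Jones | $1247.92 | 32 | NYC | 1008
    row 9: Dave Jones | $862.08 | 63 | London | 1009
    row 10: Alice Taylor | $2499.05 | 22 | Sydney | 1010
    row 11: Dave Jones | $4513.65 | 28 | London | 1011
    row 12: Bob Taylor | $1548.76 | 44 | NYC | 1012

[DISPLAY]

                                  
                                  
                                  
                                  
                                  
   ┏━━━━━━━━━━━━━━━━━━━━━━━━━━━━━┓
   ┃ DataTable                   ┃
   ┠─────────────────────────────┨
   ┃Name        │Amount  │Age│Cit┃
   ┃────────────┼────────┼───┼───┃
   ┃Frank Jones │$3633.33│30 │Syd┃
   ┃Dave Brown  │$3861.11│30 │Ber┃
   ┃Grace Brown │$3562.77│46 │Par┃
┏━━┃Grace Brown │$999.39 │21 │Par┃
┃ F┃Grace Brown │$954.01 │37 │NYC┃
┠──┗━━━━━━━━━━━━━━━━━━━━━━━━━━━━━┛
┃█mport time                      
┃from collections import defaultdi
┃import logging                   
┃from typing import Any           
┃                                 
┃def handle_items(state):         


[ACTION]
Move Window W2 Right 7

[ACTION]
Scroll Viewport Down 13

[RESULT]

┏━━┃Grace Brown │$999.39 │21 │Par┃
┃ F┃Grace Brown │$954.01 │37 │NYC┃
┠──┗━━━━━━━━━━━━━━━━━━━━━━━━━━━━━┛
┃█mport time                      
┃from collections import defaultdi
┃import logging                   
┃from typing import Any           
┃                                 
┃def handle_items(state):         
┃    logger.info(f"Processing {out
┃    for item in output:          
┃    for item in result:          
┃    return result                
┃    for item in items:           
┃    config.append(18)            
┃    items = 51                   
┃    logger.info(f"Processing {res
┃                                 
┗━━━━━━━━━━━━━━━━━━━━━━━━━━━━━━━━━
                                  
                                  
                                  


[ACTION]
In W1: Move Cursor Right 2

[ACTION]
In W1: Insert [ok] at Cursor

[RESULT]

┏━━┃Grace Brown │$999.39 │21 │Par┃
┃ F┃Grace Brown │$954.01 │37 │NYC┃
┠──┗━━━━━━━━━━━━━━━━━━━━━━━━━━━━━┛
┃imok█ort time                    
┃from collections import defaultdi
┃import logging                   
┃from typing import Any           
┃                                 
┃def handle_items(state):         
┃    logger.info(f"Processing {out
┃    for item in output:          
┃    for item in result:          
┃    return result                
┃    for item in items:           
┃    config.append(18)            
┃    items = 51                   
┃    logger.info(f"Processing {res
┃                                 
┗━━━━━━━━━━━━━━━━━━━━━━━━━━━━━━━━━
                                  
                                  
                                  


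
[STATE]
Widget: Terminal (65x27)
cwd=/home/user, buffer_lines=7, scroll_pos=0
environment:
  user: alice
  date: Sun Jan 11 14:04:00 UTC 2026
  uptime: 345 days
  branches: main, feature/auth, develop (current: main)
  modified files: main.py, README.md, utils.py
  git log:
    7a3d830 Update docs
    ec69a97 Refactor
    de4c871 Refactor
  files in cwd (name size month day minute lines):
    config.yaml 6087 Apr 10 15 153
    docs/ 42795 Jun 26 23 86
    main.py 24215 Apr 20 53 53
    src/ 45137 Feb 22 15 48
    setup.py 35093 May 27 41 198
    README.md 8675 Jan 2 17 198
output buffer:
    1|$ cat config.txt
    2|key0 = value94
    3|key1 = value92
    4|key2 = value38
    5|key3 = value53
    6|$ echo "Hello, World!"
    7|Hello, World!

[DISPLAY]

$ cat config.txt                                                 
key0 = value94                                                   
key1 = value92                                                   
key2 = value38                                                   
key3 = value53                                                   
$ echo "Hello, World!"                                           
Hello, World!                                                    
$ █                                                              
                                                                 
                                                                 
                                                                 
                                                                 
                                                                 
                                                                 
                                                                 
                                                                 
                                                                 
                                                                 
                                                                 
                                                                 
                                                                 
                                                                 
                                                                 
                                                                 
                                                                 
                                                                 
                                                                 


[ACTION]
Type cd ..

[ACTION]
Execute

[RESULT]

$ cat config.txt                                                 
key0 = value94                                                   
key1 = value92                                                   
key2 = value38                                                   
key3 = value53                                                   
$ echo "Hello, World!"                                           
Hello, World!                                                    
$ cd ..                                                          
                                                                 
$ █                                                              
                                                                 
                                                                 
                                                                 
                                                                 
                                                                 
                                                                 
                                                                 
                                                                 
                                                                 
                                                                 
                                                                 
                                                                 
                                                                 
                                                                 
                                                                 
                                                                 
                                                                 


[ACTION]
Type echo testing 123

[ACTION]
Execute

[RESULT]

$ cat config.txt                                                 
key0 = value94                                                   
key1 = value92                                                   
key2 = value38                                                   
key3 = value53                                                   
$ echo "Hello, World!"                                           
Hello, World!                                                    
$ cd ..                                                          
                                                                 
$ echo testing 123                                               
testing 123                                                      
$ █                                                              
                                                                 
                                                                 
                                                                 
                                                                 
                                                                 
                                                                 
                                                                 
                                                                 
                                                                 
                                                                 
                                                                 
                                                                 
                                                                 
                                                                 
                                                                 


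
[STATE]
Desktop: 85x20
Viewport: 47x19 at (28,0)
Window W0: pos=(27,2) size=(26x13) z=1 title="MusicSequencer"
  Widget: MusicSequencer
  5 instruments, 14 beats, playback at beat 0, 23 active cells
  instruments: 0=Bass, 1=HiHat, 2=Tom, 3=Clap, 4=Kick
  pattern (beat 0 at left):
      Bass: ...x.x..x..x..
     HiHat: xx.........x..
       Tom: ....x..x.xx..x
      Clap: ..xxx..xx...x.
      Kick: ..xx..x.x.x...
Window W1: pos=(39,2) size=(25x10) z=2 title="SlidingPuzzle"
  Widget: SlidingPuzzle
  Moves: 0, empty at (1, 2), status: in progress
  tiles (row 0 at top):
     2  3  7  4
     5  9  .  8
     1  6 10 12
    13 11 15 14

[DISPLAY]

                                               
                                               
━━━━━━━━━━━┏━━━━━━━━━━━━━━━━━━━━━━━┓           
 MusicSeque┃ SlidingPuzzle         ┃           
───────────┠───────────────────────┨           
      ▼1234┃┌────┬────┬────┬────┐  ┃           
  Bass···█·┃│  2 │  3 │  7 │  4 │  ┃           
 HiHat██···┃├────┼────┼────┼────┤  ┃           
   Tom····█┃│  5 │  9 │    │  8 │  ┃           
  Clap··███┃├────┼────┼────┼────┤  ┃           
  Kick··██·┃│  1 │  6 │ 10 │ 12 │  ┃           
           ┗━━━━━━━━━━━━━━━━━━━━━━━┛           
                        ┃                      
                        ┃                      
━━━━━━━━━━━━━━━━━━━━━━━━┛                      
                                               
                                               
                                               
                                               


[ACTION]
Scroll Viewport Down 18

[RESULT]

                                               
━━━━━━━━━━━┏━━━━━━━━━━━━━━━━━━━━━━━┓           
 MusicSeque┃ SlidingPuzzle         ┃           
───────────┠───────────────────────┨           
      ▼1234┃┌────┬────┬────┬────┐  ┃           
  Bass···█·┃│  2 │  3 │  7 │  4 │  ┃           
 HiHat██···┃├────┼────┼────┼────┤  ┃           
   Tom····█┃│  5 │  9 │    │  8 │  ┃           
  Clap··███┃├────┼────┼────┼────┤  ┃           
  Kick··██·┃│  1 │  6 │ 10 │ 12 │  ┃           
           ┗━━━━━━━━━━━━━━━━━━━━━━━┛           
                        ┃                      
                        ┃                      
━━━━━━━━━━━━━━━━━━━━━━━━┛                      
                                               
                                               
                                               
                                               
                                               


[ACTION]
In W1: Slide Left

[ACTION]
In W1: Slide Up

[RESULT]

                                               
━━━━━━━━━━━┏━━━━━━━━━━━━━━━━━━━━━━━┓           
 MusicSeque┃ SlidingPuzzle         ┃           
───────────┠───────────────────────┨           
      ▼1234┃┌────┬────┬────┬────┐  ┃           
  Bass···█·┃│  2 │  3 │  7 │  4 │  ┃           
 HiHat██···┃├────┼────┼────┼────┤  ┃           
   Tom····█┃│  5 │  9 │  8 │ 12 │  ┃           
  Clap··███┃├────┼────┼────┼────┤  ┃           
  Kick··██·┃│  1 │  6 │ 10 │    │  ┃           
           ┗━━━━━━━━━━━━━━━━━━━━━━━┛           
                        ┃                      
                        ┃                      
━━━━━━━━━━━━━━━━━━━━━━━━┛                      
                                               
                                               
                                               
                                               
                                               


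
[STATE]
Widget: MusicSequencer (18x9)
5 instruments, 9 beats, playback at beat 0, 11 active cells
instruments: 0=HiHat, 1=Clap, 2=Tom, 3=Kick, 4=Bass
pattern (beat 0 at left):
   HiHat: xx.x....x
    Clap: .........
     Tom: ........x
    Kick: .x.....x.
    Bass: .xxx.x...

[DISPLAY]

      ▼12345678   
 HiHat██·█····█   
  Clap·········   
   Tom········█   
  Kick·█·····█·   
  Bass·███·█···   
                  
                  
                  


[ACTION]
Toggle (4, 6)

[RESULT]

      ▼12345678   
 HiHat██·█····█   
  Clap·········   
   Tom········█   
  Kick·█·····█·   
  Bass·███·██··   
                  
                  
                  


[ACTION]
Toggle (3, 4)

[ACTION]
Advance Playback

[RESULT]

      0▼2345678   
 HiHat██·█····█   
  Clap·········   
   Tom········█   
  Kick·█··█··█·   
  Bass·███·██··   
                  
                  
                  


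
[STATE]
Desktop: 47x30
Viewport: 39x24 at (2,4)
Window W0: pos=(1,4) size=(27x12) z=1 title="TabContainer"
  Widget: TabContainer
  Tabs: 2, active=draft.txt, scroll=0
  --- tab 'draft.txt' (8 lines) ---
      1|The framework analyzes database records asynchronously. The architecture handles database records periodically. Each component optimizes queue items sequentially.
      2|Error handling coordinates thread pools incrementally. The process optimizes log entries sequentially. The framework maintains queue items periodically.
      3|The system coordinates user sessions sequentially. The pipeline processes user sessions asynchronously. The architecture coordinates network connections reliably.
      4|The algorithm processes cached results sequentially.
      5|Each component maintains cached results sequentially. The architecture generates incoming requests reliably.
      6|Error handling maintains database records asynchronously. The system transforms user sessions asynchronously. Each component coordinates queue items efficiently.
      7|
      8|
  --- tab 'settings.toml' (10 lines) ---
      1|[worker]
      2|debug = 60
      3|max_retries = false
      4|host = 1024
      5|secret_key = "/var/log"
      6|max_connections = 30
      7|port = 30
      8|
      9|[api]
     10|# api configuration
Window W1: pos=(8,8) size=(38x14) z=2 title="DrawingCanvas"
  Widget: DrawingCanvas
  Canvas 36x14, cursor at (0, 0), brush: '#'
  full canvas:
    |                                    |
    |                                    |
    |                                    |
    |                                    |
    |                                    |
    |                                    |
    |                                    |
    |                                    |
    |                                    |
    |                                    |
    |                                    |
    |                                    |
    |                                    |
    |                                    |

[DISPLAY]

━━━━━━━━━━━━━━━━━━━━━━━━━┓             
 TabContainer            ┃             
─────────────────────────┨             
[draft.txt]│ settings.tom┃             
──────┏━━━━━━━━━━━━━━━━━━━━━━━━━━━━━━━━
The fr┃ DrawingCanvas                  
Error ┠────────────────────────────────
The sy┃+                               
The al┃                                
Each c┃                                
Error ┃                                
━━━━━━┃                                
      ┃                                
      ┃                                
      ┃                                
      ┃                                
      ┃                                
      ┗━━━━━━━━━━━━━━━━━━━━━━━━━━━━━━━━
                                       
                                       
                                       
                                       
                                       
                                       


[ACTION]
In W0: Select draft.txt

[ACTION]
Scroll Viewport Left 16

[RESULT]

 ┏━━━━━━━━━━━━━━━━━━━━━━━━━┓           
 ┃ TabContainer            ┃           
 ┠─────────────────────────┨           
 ┃[draft.txt]│ settings.tom┃           
 ┃──────┏━━━━━━━━━━━━━━━━━━━━━━━━━━━━━━
 ┃The fr┃ DrawingCanvas                
 ┃Error ┠──────────────────────────────
 ┃The sy┃+                             
 ┃The al┃                              
 ┃Each c┃                              
 ┃Error ┃                              
 ┗━━━━━━┃                              
        ┃                              
        ┃                              
        ┃                              
        ┃                              
        ┃                              
        ┗━━━━━━━━━━━━━━━━━━━━━━━━━━━━━━
                                       
                                       
                                       
                                       
                                       
                                       


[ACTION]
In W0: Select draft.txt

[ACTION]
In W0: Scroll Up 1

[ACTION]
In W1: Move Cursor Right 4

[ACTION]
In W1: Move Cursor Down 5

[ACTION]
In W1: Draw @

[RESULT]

 ┏━━━━━━━━━━━━━━━━━━━━━━━━━┓           
 ┃ TabContainer            ┃           
 ┠─────────────────────────┨           
 ┃[draft.txt]│ settings.tom┃           
 ┃──────┏━━━━━━━━━━━━━━━━━━━━━━━━━━━━━━
 ┃The fr┃ DrawingCanvas                
 ┃Error ┠──────────────────────────────
 ┃The sy┃                              
 ┃The al┃                              
 ┃Each c┃                              
 ┃Error ┃                              
 ┗━━━━━━┃                              
        ┃    @                         
        ┃                              
        ┃                              
        ┃                              
        ┃                              
        ┗━━━━━━━━━━━━━━━━━━━━━━━━━━━━━━
                                       
                                       
                                       
                                       
                                       
                                       


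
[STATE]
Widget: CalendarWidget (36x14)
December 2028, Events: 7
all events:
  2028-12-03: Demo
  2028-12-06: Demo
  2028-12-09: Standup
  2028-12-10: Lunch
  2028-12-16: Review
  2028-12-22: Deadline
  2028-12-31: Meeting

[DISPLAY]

           December 2028            
Mo Tu We Th Fr Sa Su                
             1  2  3*               
 4  5  6*  7  8  9* 10*             
11 12 13 14 15 16* 17               
18 19 20 21 22* 23 24               
25 26 27 28 29 30 31*               
                                    
                                    
                                    
                                    
                                    
                                    
                                    


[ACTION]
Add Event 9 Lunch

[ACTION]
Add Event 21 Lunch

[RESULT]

           December 2028            
Mo Tu We Th Fr Sa Su                
             1  2  3*               
 4  5  6*  7  8  9* 10*             
11 12 13 14 15 16* 17               
18 19 20 21* 22* 23 24              
25 26 27 28 29 30 31*               
                                    
                                    
                                    
                                    
                                    
                                    
                                    


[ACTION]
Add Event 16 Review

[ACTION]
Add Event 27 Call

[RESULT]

           December 2028            
Mo Tu We Th Fr Sa Su                
             1  2  3*               
 4  5  6*  7  8  9* 10*             
11 12 13 14 15 16* 17               
18 19 20 21* 22* 23 24              
25 26 27* 28 29 30 31*              
                                    
                                    
                                    
                                    
                                    
                                    
                                    


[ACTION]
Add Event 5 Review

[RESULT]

           December 2028            
Mo Tu We Th Fr Sa Su                
             1  2  3*               
 4  5*  6*  7  8  9* 10*            
11 12 13 14 15 16* 17               
18 19 20 21* 22* 23 24              
25 26 27* 28 29 30 31*              
                                    
                                    
                                    
                                    
                                    
                                    
                                    


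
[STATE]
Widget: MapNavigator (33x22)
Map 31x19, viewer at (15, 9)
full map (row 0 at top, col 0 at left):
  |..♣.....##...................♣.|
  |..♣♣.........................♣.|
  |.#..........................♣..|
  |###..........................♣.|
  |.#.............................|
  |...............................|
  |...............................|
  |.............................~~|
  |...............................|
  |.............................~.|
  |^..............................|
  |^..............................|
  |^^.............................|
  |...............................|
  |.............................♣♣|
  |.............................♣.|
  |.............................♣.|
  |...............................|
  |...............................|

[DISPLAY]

                                 
                                 
 ..♣.....##...................♣. 
 ..♣♣.........................♣. 
 .#..........................♣.. 
 ###..........................♣. 
 .#............................. 
 ............................... 
 ............................... 
 .............................~~ 
 ............................... 
 ...............@.............~. 
 ^.............................. 
 ^.............................. 
 ^^............................. 
 ............................... 
 .............................♣♣ 
 .............................♣. 
 .............................♣. 
 ............................... 
 ............................... 
                                 


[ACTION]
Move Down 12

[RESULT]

 .............................~~ 
 ............................... 
 .............................~. 
 ^.............................. 
 ^.............................. 
 ^^............................. 
 ............................... 
 .............................♣♣ 
 .............................♣. 
 .............................♣. 
 ............................... 
 ...............@............... 
                                 
                                 
                                 
                                 
                                 
                                 
                                 
                                 
                                 
                                 


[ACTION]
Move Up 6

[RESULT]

 ..♣♣.........................♣. 
 .#..........................♣.. 
 ###..........................♣. 
 .#............................. 
 ............................... 
 ............................... 
 .............................~~ 
 ............................... 
 .............................~. 
 ^.............................. 
 ^.............................. 
 ^^.............@............... 
 ............................... 
 .............................♣♣ 
 .............................♣. 
 .............................♣. 
 ............................... 
 ............................... 
                                 
                                 
                                 
                                 


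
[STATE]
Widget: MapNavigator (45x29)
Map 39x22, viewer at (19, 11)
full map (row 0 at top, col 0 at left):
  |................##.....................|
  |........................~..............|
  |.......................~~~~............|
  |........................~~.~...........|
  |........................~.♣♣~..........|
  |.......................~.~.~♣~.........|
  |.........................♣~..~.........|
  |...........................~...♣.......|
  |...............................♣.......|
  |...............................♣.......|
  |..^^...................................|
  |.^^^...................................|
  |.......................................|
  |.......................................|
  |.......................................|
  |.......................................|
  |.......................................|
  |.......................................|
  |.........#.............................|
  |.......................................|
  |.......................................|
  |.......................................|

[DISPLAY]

                                             
                                             
                                             
   ................##.....................   
   ........................~..............   
   .......................~~~~............   
   ........................~~.~...........   
   ........................~.♣♣~..........   
   .......................~.~.~♣~.........   
   .........................♣~..~.........   
   ...........................~...♣.......   
   ...............................♣.......   
   ...............................♣.......   
   ..^^...................................   
   .^^^...............@...................   
   .......................................   
   .......................................   
   .......................................   
   .......................................   
   .......................................   
   .......................................   
   .........#.............................   
   .......................................   
   .......................................   
   .......................................   
                                             
                                             
                                             
                                             


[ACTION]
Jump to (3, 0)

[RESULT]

                                             
                                             
                                             
                                             
                                             
                                             
                                             
                                             
                                             
                                             
                                             
                                             
                                             
                                             
                   ...@............##........
                   ........................~.
                   .......................~~~
                   ........................~~
                   ........................~.
                   .......................~.~
                   .........................♣
                   ..........................
                   ..........................
                   ..........................
                   ..^^......................
                   .^^^......................
                   ..........................
                   ..........................
                   ..........................


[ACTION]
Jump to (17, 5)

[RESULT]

                                             
                                             
                                             
                                             
                                             
                                             
                                             
                                             
                                             
     ................##..................... 
     ........................~.............. 
     .......................~~~~............ 
     ........................~~.~........... 
     ........................~.♣♣~.......... 
     .................@.....~.~.~♣~......... 
     .........................♣~..~......... 
     ...........................~...♣....... 
     ...............................♣....... 
     ...............................♣....... 
     ..^^................................... 
     .^^^................................... 
     ....................................... 
     ....................................... 
     ....................................... 
     ....................................... 
     ....................................... 
     ....................................... 
     .........#............................. 
     ....................................... 
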